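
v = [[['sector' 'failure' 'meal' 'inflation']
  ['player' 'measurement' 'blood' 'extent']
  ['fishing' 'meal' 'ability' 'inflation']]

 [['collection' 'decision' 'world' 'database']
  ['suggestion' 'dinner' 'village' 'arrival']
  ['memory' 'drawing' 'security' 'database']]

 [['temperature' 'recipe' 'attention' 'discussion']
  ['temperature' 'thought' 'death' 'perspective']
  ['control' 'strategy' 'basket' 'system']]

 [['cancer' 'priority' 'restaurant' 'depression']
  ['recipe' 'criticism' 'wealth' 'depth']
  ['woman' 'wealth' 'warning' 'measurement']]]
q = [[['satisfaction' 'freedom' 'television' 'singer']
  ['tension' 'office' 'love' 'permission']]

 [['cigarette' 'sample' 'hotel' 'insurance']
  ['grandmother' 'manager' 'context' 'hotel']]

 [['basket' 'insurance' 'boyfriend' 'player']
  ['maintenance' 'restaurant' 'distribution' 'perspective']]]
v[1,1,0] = 'suggestion'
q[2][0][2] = 'boyfriend'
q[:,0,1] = ['freedom', 'sample', 'insurance']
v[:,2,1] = ['meal', 'drawing', 'strategy', 'wealth']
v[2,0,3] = 'discussion'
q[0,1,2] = 'love'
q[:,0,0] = ['satisfaction', 'cigarette', 'basket']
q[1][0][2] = 'hotel'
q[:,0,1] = ['freedom', 'sample', 'insurance']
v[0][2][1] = 'meal'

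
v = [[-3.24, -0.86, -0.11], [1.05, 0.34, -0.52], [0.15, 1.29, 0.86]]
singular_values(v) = [3.57, 1.5, 0.45]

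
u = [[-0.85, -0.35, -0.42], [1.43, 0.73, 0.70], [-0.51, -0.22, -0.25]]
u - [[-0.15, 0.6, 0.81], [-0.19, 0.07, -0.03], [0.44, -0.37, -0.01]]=[[-0.7, -0.95, -1.23], [1.62, 0.66, 0.73], [-0.95, 0.15, -0.24]]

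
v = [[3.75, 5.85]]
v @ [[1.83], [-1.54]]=[[-2.15]]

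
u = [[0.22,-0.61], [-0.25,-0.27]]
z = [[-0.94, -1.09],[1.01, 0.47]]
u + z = [[-0.72, -1.70], [0.76, 0.20]]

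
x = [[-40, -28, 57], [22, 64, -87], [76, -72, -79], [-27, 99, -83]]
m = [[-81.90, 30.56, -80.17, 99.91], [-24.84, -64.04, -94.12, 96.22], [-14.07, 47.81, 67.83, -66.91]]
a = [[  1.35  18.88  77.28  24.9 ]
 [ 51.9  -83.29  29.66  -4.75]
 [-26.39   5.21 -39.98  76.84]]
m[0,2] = -80.17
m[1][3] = 96.22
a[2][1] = 5.21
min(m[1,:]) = -94.12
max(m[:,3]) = 99.91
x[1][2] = -87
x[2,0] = 76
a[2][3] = 76.84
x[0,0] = -40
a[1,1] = -83.29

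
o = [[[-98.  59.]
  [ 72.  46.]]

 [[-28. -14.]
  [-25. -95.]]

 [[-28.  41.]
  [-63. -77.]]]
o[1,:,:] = [[-28.0, -14.0], [-25.0, -95.0]]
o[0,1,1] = 46.0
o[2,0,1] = 41.0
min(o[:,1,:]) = -95.0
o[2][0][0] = -28.0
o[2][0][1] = 41.0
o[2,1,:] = [-63.0, -77.0]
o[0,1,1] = 46.0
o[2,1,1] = -77.0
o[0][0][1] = 59.0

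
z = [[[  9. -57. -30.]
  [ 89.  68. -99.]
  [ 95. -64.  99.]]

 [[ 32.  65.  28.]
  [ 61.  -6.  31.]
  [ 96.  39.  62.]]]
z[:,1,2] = [-99.0, 31.0]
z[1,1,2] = 31.0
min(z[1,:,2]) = 28.0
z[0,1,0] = 89.0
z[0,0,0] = 9.0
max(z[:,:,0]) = 96.0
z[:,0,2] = [-30.0, 28.0]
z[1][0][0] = 32.0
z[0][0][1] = -57.0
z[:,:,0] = [[9.0, 89.0, 95.0], [32.0, 61.0, 96.0]]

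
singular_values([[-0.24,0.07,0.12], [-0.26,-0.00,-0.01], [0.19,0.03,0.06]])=[0.4, 0.15, 0.0]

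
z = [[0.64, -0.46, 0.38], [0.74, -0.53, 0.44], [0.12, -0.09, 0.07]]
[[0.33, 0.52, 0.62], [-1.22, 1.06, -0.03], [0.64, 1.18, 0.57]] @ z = [[0.67, -0.48, 0.4], [-0.0, 0.00, 0.00], [1.35, -0.97, 0.80]]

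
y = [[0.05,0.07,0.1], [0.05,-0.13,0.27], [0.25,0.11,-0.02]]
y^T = [[0.05, 0.05, 0.25], [0.07, -0.13, 0.11], [0.1, 0.27, -0.02]]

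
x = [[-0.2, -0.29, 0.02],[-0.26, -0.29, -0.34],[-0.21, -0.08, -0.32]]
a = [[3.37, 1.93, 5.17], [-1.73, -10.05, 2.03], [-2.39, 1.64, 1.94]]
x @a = [[-0.22, 2.56, -1.58],[0.44, 1.86, -2.59],[0.2, -0.13, -1.87]]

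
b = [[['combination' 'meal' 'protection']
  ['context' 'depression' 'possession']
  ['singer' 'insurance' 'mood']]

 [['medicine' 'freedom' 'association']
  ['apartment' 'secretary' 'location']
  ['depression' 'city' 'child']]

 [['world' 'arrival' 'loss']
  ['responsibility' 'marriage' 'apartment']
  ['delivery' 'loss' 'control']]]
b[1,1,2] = 'location'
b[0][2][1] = 'insurance'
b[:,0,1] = ['meal', 'freedom', 'arrival']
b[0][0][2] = 'protection'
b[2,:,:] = [['world', 'arrival', 'loss'], ['responsibility', 'marriage', 'apartment'], ['delivery', 'loss', 'control']]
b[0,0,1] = 'meal'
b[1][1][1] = 'secretary'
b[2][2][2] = 'control'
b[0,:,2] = ['protection', 'possession', 'mood']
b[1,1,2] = 'location'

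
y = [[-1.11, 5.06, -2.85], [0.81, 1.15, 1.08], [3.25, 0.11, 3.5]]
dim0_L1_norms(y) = [5.17, 6.32, 7.43]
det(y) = 9.48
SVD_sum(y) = [[-2.29, 3.44, -3.64], [0.14, -0.21, 0.22], [1.5, -2.25, 2.38]] + [[1.14, 1.63, 0.83], [0.90, 1.30, 0.66], [1.66, 2.38, 1.21]] + [[0.05,  -0.01,  -0.04], [-0.23,  0.06,  0.2], [0.09,  -0.02,  -0.08]]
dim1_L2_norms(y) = [5.91, 1.77, 4.78]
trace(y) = 3.54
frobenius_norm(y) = 7.81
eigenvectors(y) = [[(-0.09+0j),(0.75+0j),0.75-0.00j], [0.43+0.00j,-0.14+0.09j,-0.14-0.09j], [(0.9+0j),(-0.57-0.29j),-0.57+0.29j]]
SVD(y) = [[-0.84,-0.52,0.19], [0.05,-0.41,-0.91], [0.55,-0.75,0.37]] @ diag([6.584839124989543, 4.1771965813614775, 0.3445611972768656]) @ [[0.42, -0.62, 0.66], [-0.53, -0.76, -0.38], [0.74, -0.19, -0.65]]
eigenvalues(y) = [(3.24+0j), (0.15+1.7j), (0.15-1.7j)]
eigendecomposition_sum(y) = [[(-0.17+0j),(-0.43+0j),-0.13-0.00j], [(0.86-0j),2.12+0.00j,(0.62+0j)], [1.79-0.00j,(4.41+0j),(1.3+0j)]] + [[(-0.47+0.95j), (2.74-0.13j), -1.36+0.15j], [-0.02-0.23j, -0.48+0.34j, (0.23-0.19j)], [0.73-0.54j, (-2.15-0.98j), (1.1+0.42j)]] + [[(-0.47-0.95j), (2.74+0.13j), (-1.36-0.15j)], [-0.02+0.23j, (-0.48-0.34j), (0.23+0.19j)], [(0.73+0.54j), (-2.15+0.98j), 1.10-0.42j]]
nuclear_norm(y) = 11.11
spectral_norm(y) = 6.58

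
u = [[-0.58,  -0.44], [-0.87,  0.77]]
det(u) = -0.83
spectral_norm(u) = 1.18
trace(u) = 0.19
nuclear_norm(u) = 1.88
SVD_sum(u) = [[-0.18, 0.13], [-0.95, 0.66]] + [[-0.40, -0.57], [0.08, 0.11]]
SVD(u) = [[-0.19, -0.98], [-0.98, 0.19]] @ diag([1.1756115302852612, 0.7055051593435347]) @ [[0.82, -0.57], [0.57, 0.82]]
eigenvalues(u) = [-0.82, 1.01]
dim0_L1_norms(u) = [1.45, 1.21]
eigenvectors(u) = [[-0.88,0.27], [-0.48,-0.96]]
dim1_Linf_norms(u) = [0.58, 0.87]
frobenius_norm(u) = 1.37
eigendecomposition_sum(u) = [[-0.71, -0.20], [-0.39, -0.11]] + [[0.13, -0.24],  [-0.48, 0.88]]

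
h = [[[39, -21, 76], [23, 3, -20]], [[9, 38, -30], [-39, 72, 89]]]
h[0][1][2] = -20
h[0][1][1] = 3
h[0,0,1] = -21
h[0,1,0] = 23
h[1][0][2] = -30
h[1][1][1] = 72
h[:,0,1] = [-21, 38]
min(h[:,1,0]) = -39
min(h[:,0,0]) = 9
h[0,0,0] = 39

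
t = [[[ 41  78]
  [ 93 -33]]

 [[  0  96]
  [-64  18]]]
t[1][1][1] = 18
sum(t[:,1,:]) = 14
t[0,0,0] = 41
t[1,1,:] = [-64, 18]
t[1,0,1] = 96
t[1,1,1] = 18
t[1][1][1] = 18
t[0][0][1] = 78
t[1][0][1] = 96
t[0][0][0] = 41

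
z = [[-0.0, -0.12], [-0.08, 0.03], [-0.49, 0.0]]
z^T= [[-0.0, -0.08, -0.49], [-0.12, 0.03, 0.0]]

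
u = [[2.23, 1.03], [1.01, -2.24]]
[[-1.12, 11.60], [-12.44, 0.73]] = u@ [[-2.54, 4.43], [4.41, 1.67]]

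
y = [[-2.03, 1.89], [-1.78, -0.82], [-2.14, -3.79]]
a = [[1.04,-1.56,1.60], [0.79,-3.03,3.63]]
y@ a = [[-0.62, -2.56, 3.61], [-2.50, 5.26, -5.82], [-5.22, 14.82, -17.18]]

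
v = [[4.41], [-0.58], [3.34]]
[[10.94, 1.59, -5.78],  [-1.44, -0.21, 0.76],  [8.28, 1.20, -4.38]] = v@[[2.48,  0.36,  -1.31]]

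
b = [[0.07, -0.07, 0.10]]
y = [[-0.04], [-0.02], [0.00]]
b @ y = [[-0.00]]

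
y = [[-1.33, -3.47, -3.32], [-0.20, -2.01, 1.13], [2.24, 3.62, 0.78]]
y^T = [[-1.33,-0.2,2.24], [-3.47,-2.01,3.62], [-3.32,1.13,0.78]]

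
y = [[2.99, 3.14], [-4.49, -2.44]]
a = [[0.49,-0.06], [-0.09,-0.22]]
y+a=[[3.48, 3.08], [-4.58, -2.66]]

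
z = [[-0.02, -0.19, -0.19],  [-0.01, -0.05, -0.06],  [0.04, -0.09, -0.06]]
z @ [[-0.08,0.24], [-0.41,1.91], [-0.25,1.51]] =[[0.13, -0.65], [0.04, -0.19], [0.05, -0.25]]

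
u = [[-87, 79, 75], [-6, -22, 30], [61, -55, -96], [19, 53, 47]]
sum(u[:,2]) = 56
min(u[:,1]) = -55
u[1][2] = 30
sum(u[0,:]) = 67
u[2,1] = -55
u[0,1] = 79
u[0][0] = -87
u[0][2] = 75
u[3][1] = 53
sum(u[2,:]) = -90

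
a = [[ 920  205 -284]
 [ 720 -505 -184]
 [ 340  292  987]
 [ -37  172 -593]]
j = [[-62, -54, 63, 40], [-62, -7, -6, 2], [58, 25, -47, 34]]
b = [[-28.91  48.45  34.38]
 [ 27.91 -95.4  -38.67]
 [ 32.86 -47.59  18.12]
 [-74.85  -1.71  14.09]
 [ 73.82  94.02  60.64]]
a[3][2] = -593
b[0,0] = -28.91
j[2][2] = -47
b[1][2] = -38.67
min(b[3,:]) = -74.85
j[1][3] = 2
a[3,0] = -37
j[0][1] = -54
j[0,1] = -54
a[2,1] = 292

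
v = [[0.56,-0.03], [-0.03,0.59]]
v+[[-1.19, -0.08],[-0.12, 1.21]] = [[-0.63, -0.11], [-0.15, 1.8]]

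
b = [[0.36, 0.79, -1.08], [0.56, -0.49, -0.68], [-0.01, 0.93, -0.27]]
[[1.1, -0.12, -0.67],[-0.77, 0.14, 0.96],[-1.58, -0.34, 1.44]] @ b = [[0.34,0.3,-0.93], [-0.21,0.22,0.48], [-0.77,0.26,1.55]]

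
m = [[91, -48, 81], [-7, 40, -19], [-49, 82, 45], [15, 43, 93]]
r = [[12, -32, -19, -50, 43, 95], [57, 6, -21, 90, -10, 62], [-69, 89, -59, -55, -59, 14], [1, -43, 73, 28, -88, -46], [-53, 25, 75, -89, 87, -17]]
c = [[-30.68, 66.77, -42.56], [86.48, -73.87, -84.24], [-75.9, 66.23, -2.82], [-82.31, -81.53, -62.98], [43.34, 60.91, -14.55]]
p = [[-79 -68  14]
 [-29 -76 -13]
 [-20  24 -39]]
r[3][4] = -88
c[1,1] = -73.87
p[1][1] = -76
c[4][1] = 60.91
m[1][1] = 40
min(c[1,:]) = -84.24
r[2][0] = -69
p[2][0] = -20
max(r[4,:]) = 87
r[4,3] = -89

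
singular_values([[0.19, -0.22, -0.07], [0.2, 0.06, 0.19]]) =[0.31, 0.27]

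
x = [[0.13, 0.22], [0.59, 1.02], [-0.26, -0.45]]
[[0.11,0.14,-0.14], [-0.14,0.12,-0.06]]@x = [[0.13, 0.23], [0.07, 0.12]]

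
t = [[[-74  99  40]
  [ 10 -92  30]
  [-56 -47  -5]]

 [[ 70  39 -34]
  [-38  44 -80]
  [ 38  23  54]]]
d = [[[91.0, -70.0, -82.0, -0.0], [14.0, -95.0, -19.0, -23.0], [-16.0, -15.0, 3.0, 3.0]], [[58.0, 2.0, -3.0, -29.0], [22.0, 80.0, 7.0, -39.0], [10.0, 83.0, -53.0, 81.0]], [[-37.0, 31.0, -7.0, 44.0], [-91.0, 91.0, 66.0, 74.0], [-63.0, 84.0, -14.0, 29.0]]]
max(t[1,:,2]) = 54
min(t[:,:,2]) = -80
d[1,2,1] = 83.0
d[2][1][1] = 91.0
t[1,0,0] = 70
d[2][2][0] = -63.0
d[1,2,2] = -53.0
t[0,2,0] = -56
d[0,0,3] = -0.0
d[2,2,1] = 84.0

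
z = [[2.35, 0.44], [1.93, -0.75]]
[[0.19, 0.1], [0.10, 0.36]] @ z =[[0.64, 0.01], [0.93, -0.23]]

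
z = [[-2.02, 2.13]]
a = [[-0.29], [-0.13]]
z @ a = [[0.31]]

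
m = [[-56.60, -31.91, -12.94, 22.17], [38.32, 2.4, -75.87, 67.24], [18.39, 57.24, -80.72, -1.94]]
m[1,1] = 2.4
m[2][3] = -1.94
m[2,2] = -80.72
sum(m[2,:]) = -7.030000000000003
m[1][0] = 38.32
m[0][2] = -12.94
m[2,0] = 18.39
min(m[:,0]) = -56.6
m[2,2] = -80.72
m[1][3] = 67.24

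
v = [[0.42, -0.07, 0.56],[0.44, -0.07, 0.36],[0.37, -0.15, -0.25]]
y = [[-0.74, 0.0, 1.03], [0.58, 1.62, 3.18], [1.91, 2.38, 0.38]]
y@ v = [[0.07, -0.10, -0.67], [2.13, -0.63, 0.11], [1.99, -0.36, 1.83]]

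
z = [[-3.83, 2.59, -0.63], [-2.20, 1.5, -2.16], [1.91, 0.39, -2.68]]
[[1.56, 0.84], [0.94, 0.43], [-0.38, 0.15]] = z @ [[-0.27, 0.04], [0.20, 0.39], [-0.02, 0.03]]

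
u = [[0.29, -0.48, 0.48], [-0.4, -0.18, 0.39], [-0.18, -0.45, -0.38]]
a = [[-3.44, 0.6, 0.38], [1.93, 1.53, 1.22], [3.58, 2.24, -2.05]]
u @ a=[[-0.21, 0.51, -1.46], [2.42, 0.36, -1.17], [-1.61, -1.65, 0.16]]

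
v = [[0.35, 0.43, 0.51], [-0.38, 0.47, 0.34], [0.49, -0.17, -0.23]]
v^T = [[0.35, -0.38, 0.49], [0.43, 0.47, -0.17], [0.51, 0.34, -0.23]]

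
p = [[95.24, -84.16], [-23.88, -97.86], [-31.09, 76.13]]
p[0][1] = -84.16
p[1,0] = -23.88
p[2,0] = -31.09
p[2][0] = -31.09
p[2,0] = -31.09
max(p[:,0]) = 95.24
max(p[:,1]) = 76.13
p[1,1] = -97.86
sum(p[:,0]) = 40.269999999999996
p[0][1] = -84.16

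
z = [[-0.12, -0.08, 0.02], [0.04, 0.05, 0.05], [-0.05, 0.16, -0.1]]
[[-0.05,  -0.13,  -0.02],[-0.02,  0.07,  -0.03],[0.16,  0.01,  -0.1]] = z @ [[-0.01, 0.82, 0.57], [0.47, 0.51, -0.72], [-0.88, 0.26, -0.39]]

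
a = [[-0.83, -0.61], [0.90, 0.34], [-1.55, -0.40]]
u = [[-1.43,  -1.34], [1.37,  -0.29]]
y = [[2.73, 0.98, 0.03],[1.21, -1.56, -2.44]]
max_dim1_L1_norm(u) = 2.77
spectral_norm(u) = 2.18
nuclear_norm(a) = 2.43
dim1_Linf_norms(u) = [1.43, 1.37]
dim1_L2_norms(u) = [1.96, 1.4]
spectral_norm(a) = 2.11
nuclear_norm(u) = 3.21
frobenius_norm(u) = 2.41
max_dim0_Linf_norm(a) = 1.55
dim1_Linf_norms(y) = [2.73, 2.44]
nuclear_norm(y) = 6.01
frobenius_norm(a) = 2.13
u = y @ a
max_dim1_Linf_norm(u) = 1.43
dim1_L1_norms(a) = [1.44, 1.24, 1.95]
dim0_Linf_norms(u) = [1.43, 1.34]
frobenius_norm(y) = 4.27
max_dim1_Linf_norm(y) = 2.73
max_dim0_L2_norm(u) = 1.98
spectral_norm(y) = 3.31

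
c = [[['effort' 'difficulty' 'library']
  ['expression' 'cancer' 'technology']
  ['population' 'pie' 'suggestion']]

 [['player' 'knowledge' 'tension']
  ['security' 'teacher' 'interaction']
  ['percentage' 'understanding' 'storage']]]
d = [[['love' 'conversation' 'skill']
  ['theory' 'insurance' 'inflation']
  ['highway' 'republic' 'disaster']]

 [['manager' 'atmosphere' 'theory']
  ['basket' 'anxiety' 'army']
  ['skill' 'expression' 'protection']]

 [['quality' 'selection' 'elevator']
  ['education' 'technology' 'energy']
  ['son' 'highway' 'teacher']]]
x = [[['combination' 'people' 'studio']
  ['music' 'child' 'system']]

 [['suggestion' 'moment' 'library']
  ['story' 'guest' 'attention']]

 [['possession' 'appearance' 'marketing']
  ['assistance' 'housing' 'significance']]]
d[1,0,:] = ['manager', 'atmosphere', 'theory']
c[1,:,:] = [['player', 'knowledge', 'tension'], ['security', 'teacher', 'interaction'], ['percentage', 'understanding', 'storage']]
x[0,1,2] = 'system'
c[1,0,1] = 'knowledge'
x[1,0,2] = 'library'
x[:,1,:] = [['music', 'child', 'system'], ['story', 'guest', 'attention'], ['assistance', 'housing', 'significance']]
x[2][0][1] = 'appearance'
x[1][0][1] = 'moment'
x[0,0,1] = 'people'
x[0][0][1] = 'people'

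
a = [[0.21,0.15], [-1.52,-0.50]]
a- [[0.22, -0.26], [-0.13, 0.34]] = [[-0.01, 0.41], [-1.39, -0.84]]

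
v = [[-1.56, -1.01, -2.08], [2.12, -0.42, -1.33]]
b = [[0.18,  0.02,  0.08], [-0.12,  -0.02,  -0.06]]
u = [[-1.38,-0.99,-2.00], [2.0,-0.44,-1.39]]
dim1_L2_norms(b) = [0.2, 0.14]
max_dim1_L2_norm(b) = 0.2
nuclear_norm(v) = 5.33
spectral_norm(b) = 0.24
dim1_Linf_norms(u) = [2.0, 2.0]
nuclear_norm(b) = 0.25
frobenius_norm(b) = 0.24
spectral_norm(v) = 2.79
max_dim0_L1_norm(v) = 3.68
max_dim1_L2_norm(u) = 2.62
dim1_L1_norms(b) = [0.28, 0.2]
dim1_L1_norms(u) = [4.37, 3.83]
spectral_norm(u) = 2.66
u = b + v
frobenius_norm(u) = 3.61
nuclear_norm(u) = 5.10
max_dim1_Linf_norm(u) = 2.0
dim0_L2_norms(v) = [2.63, 1.09, 2.47]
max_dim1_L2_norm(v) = 2.79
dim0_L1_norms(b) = [0.3, 0.04, 0.14]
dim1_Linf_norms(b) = [0.18, 0.12]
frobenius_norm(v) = 3.77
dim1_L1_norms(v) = [4.65, 3.87]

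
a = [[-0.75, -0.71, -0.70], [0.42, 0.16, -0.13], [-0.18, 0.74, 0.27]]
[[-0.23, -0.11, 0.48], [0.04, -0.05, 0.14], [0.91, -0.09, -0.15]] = a@[[-0.51, 0.06, 0.03], [1.26, -0.21, 0.1], [-0.41, 0.3, -0.82]]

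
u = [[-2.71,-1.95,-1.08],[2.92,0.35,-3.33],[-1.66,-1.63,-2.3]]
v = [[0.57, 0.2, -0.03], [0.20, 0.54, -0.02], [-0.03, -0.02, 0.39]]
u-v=[[-3.28, -2.15, -1.05],[2.72, -0.19, -3.31],[-1.63, -1.61, -2.69]]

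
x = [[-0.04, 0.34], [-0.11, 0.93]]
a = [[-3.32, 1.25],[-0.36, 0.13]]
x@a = [[0.01, -0.01],[0.03, -0.02]]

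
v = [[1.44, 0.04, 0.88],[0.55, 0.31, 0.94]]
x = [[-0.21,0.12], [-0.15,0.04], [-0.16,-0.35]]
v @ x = [[-0.45,-0.13],[-0.31,-0.25]]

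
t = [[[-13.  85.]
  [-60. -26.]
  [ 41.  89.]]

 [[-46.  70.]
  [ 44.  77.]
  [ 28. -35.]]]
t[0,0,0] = -13.0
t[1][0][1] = 70.0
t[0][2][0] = 41.0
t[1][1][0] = 44.0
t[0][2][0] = 41.0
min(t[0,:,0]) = -60.0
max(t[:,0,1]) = 85.0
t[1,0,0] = -46.0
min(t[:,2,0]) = 28.0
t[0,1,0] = -60.0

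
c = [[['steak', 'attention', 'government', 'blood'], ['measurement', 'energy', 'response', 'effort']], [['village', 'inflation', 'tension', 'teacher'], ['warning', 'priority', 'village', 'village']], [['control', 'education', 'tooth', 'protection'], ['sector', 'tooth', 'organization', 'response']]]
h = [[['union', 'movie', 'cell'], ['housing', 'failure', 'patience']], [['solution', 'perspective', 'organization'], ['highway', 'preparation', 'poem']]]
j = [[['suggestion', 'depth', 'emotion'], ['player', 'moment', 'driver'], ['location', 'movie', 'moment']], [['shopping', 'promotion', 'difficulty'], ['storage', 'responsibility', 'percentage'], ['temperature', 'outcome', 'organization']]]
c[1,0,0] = 'village'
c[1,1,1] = 'priority'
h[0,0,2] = 'cell'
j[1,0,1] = 'promotion'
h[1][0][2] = 'organization'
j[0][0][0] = 'suggestion'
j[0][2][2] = 'moment'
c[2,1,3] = 'response'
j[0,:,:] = [['suggestion', 'depth', 'emotion'], ['player', 'moment', 'driver'], ['location', 'movie', 'moment']]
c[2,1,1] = 'tooth'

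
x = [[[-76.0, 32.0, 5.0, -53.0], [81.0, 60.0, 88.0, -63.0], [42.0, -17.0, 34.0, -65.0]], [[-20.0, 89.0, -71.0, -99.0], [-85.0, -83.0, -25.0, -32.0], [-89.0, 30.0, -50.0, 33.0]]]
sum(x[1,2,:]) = -76.0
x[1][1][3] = -32.0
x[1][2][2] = -50.0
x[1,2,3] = 33.0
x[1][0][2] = -71.0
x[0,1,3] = -63.0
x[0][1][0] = 81.0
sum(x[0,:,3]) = -181.0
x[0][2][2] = 34.0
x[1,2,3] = 33.0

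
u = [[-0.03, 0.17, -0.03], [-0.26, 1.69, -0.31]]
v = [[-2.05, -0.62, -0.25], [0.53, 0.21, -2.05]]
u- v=[[2.02, 0.79, 0.22], [-0.79, 1.48, 1.74]]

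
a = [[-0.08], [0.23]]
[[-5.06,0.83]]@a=[[0.6]]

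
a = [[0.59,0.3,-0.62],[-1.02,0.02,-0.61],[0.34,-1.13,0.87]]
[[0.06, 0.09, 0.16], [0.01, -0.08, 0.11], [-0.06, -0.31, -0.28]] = a @ [[0.03,0.05,0.01], [0.01,0.34,0.1], [-0.07,0.06,-0.20]]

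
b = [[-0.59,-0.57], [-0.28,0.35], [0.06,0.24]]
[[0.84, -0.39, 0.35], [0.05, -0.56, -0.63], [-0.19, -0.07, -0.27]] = b @ [[-0.88,1.25,0.64], [-0.57,-0.61,-1.28]]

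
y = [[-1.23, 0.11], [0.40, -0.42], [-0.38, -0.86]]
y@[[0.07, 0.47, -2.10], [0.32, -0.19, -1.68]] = [[-0.05, -0.60, 2.40], [-0.11, 0.27, -0.13], [-0.30, -0.02, 2.24]]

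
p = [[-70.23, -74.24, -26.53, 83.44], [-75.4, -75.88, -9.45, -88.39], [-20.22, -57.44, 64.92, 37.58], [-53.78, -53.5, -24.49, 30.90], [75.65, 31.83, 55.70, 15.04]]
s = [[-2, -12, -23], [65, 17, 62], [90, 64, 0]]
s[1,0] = 65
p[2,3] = 37.58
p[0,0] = -70.23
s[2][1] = 64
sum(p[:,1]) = -229.23000000000002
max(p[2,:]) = 64.92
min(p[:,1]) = -75.88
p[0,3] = 83.44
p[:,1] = [-74.24, -75.88, -57.44, -53.5, 31.83]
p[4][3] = 15.04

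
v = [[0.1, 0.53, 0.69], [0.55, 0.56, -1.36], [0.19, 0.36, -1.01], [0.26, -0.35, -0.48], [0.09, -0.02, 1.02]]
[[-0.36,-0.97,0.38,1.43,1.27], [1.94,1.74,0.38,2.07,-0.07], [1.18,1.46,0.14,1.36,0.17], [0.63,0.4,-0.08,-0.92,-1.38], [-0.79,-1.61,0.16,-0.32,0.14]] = v @ [[1.14, -0.84, 0.52, 0.05, -1.63], [0.23, 0.29, 0.46, 3.02, 2.27], [-0.87, -1.50, 0.12, -0.26, 0.33]]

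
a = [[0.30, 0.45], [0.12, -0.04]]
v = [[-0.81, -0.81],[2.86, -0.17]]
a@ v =[[1.04, -0.32],  [-0.21, -0.09]]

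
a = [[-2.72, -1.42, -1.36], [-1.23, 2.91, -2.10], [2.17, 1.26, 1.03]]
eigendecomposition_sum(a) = [[-3.27,  -0.44,  -2.17], [0.37,  0.05,  0.24], [2.68,  0.36,  1.78]] + [[0.01, -0.0, 0.01],  [-0.0, 0.00, -0.0],  [-0.01, 0.00, -0.01]] + [[0.55, -0.98, 0.80], [-1.59, 2.86, -2.34], [-0.50, 0.9, -0.74]]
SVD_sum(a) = [[-2.63, -0.39, -1.73], [-1.5, -0.22, -0.98], [2.09, 0.31, 1.37]] + [[-0.09,-1.03,0.37], [0.27,3.13,-1.12], [0.08,0.95,-0.34]] + [[0.0, -0.0, -0.00], [-0.0, 0.00, 0.0], [0.0, -0.0, -0.00]]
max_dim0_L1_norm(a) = 6.12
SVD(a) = [[-0.72, 0.3, 0.63], [-0.41, -0.91, -0.03], [0.57, -0.28, 0.78]] @ diag([4.433344034797438, 3.654895272187582, 0.0011038418480465817]) @ [[0.83, 0.12, 0.54], [-0.08, -0.94, 0.34], [0.55, -0.32, -0.77]]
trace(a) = 1.22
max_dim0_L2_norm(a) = 3.69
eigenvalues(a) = [-1.45, -0.0, 2.67]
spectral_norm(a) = 4.43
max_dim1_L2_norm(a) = 3.79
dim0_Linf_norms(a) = [2.72, 2.91, 2.1]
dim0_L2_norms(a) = [3.69, 3.47, 2.71]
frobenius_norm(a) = 5.75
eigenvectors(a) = [[-0.77, 0.55, -0.31], [0.09, -0.32, 0.91], [0.63, -0.77, 0.29]]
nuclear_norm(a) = 8.09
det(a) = 0.02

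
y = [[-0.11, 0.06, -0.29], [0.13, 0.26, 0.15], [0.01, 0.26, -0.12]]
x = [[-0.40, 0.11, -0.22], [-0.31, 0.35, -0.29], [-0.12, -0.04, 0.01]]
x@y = [[0.06, -0.05, 0.16], [0.08, -0.00, 0.18], [0.01, -0.02, 0.03]]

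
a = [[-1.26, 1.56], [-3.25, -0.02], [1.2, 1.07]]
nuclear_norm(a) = 5.57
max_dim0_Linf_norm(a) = 3.25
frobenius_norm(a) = 4.14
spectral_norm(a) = 3.69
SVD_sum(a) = [[-1.35, 0.08],[-3.24, 0.20],[1.13, -0.07]] + [[0.09, 1.48], [-0.01, -0.22], [0.07, 1.14]]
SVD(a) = [[-0.37, 0.79], [-0.88, -0.12], [0.31, 0.61]] @ diag([3.6916031802474842, 1.881772026465125]) @ [[1.00, -0.06], [0.06, 1.00]]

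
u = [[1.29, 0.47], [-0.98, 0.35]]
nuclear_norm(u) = 2.19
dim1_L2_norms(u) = [1.37, 1.04]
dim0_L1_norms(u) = [2.27, 0.82]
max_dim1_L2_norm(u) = 1.37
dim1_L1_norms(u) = [1.76, 1.33]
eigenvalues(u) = [(0.82+0.49j), (0.82-0.49j)]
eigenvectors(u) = [[(-0.39-0.41j), (-0.39+0.41j)], [(0.82+0j), 0.82-0.00j]]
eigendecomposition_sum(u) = [[0.64-0.15j, 0.23-0.39j], [(-0.49+0.82j), (0.18+0.64j)]] + [[0.64+0.15j, (0.23+0.39j)], [(-0.49-0.82j), (0.18-0.64j)]]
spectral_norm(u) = 1.63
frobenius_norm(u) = 1.72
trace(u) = 1.64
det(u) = 0.91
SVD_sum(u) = [[1.33, 0.15], [-0.93, -0.11]] + [[-0.04, 0.32], [-0.05, 0.46]]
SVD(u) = [[-0.82, 0.57], [0.57, 0.82]] @ diag([1.6292628364118689, 0.559823731086091]) @ [[-0.99, -0.11], [-0.11, 0.99]]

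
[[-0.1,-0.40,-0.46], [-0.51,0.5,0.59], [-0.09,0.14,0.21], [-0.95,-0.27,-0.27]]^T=[[-0.10, -0.51, -0.09, -0.95], [-0.4, 0.5, 0.14, -0.27], [-0.46, 0.59, 0.21, -0.27]]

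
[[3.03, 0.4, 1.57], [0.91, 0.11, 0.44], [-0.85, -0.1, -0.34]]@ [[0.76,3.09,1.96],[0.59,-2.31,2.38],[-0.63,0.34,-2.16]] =[[1.55,8.97,3.5], [0.48,2.71,1.09], [-0.49,-2.51,-1.17]]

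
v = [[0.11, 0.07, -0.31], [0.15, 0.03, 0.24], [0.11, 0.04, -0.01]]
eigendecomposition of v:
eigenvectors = [[0.26-0.37j,(0.26+0.37j),(0.33+0j)],[-0.84+0.00j,-0.84-0.00j,-0.94+0.00j],[-0.28-0.14j,-0.28+0.14j,-0.10+0.00j]]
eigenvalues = [(0.06+0.11j), (0.06-0.11j), 0j]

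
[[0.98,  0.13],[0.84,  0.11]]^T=[[0.98, 0.84], [0.13, 0.11]]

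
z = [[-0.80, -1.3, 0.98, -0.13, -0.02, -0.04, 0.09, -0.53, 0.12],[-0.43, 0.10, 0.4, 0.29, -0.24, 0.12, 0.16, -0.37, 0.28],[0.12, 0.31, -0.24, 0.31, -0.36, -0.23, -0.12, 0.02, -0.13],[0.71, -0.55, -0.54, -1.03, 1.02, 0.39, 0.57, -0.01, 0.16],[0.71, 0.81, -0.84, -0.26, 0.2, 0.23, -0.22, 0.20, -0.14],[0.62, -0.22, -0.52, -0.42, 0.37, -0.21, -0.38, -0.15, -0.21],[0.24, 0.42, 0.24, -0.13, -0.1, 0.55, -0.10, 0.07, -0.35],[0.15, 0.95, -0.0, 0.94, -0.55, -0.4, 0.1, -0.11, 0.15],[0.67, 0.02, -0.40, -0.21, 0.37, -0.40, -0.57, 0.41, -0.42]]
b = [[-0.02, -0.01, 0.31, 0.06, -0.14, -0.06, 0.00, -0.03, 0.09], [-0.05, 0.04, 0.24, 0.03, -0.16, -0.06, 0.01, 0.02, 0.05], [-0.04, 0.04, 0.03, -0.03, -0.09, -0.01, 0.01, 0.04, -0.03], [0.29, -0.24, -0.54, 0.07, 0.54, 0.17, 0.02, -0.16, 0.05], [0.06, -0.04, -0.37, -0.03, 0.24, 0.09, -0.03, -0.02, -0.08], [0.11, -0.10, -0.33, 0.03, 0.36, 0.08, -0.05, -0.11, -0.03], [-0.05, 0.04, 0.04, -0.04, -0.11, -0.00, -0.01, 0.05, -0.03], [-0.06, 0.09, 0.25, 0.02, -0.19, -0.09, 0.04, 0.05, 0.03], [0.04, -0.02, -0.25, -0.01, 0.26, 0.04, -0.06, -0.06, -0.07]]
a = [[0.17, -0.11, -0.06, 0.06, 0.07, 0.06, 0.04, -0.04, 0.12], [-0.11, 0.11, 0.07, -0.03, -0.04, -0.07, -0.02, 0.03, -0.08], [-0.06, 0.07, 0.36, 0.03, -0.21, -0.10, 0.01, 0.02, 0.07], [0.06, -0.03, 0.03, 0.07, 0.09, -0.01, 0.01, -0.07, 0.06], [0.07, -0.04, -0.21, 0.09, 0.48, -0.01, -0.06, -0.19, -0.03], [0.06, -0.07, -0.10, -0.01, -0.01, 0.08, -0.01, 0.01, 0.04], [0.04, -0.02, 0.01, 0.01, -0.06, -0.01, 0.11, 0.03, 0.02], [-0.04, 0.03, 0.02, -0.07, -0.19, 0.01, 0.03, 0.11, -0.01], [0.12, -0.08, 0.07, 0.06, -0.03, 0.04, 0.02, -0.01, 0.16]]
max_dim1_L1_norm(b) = 2.08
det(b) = -0.00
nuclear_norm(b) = 1.86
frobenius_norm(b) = 1.35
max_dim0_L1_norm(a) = 1.18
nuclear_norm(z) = 8.59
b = z @ a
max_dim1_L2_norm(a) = 0.57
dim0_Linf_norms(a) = [0.17, 0.11, 0.36, 0.09, 0.48, 0.1, 0.11, 0.19, 0.16]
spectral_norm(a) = 0.74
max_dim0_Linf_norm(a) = 0.48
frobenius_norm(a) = 0.91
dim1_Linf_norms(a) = [0.17, 0.11, 0.36, 0.09, 0.48, 0.1, 0.11, 0.19, 0.16]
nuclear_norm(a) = 1.66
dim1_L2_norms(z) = [1.9, 0.87, 0.69, 1.92, 1.46, 1.13, 0.87, 1.52, 1.27]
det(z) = 0.00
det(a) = -0.00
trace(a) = 1.65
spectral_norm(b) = 1.30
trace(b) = 0.41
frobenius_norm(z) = 4.08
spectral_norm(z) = 2.77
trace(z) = -2.61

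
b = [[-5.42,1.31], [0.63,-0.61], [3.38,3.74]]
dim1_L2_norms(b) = [5.58, 0.88, 5.04]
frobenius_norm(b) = 7.57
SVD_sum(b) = [[-4.97, -0.98], [0.49, 0.1], [3.96, 0.78]] + [[-0.45, 2.29], [0.14, -0.71], [-0.58, 2.96]]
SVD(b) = [[-0.78, 0.6], [0.08, -0.19], [0.62, 0.78]] @ diag([6.497307550295373, 3.88052761836258]) @ [[0.98,0.19],  [-0.19,0.98]]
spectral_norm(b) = 6.50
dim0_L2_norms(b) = [6.42, 4.01]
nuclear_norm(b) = 10.38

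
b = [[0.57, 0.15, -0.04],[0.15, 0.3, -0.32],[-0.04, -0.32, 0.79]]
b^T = [[0.57,0.15,-0.04],[0.15,0.3,-0.32],[-0.04,-0.32,0.79]]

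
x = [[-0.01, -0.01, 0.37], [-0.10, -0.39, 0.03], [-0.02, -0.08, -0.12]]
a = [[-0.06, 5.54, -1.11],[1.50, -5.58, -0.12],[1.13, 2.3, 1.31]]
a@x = [[-0.53, -2.07, 0.28], [0.55, 2.17, 0.4], [-0.27, -1.01, 0.33]]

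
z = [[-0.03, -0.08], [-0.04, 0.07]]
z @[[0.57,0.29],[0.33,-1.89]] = [[-0.04, 0.14], [0.00, -0.14]]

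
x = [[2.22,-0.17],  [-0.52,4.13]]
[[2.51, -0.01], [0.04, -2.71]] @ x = [[5.58, -0.47],[1.50, -11.2]]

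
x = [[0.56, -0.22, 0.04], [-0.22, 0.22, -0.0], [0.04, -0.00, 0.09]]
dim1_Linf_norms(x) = [0.56, 0.22, 0.09]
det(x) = 0.01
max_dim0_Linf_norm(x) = 0.56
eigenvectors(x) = [[-0.90, 0.36, -0.25], [0.44, 0.81, -0.39], [-0.06, 0.46, 0.88]]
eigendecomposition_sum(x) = [[0.54, -0.26, 0.04], [-0.26, 0.13, -0.02], [0.04, -0.02, 0.00]] + [[0.02, 0.04, 0.02], [0.04, 0.08, 0.05], [0.02, 0.05, 0.03]] + [[0.01, 0.01, -0.02], [0.01, 0.01, -0.03], [-0.02, -0.03, 0.06]]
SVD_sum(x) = [[0.54, -0.26, 0.04], [-0.26, 0.13, -0.02], [0.04, -0.02, 0.0]] + [[0.02, 0.04, 0.02], [0.04, 0.08, 0.05], [0.02, 0.05, 0.03]] + [[0.01, 0.01, -0.02], [0.01, 0.01, -0.03], [-0.02, -0.03, 0.06]]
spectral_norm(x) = 0.67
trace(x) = 0.87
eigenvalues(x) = [0.67, 0.12, 0.08]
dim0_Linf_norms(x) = [0.56, 0.22, 0.09]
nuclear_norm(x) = 0.87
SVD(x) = [[-0.9, -0.36, -0.25], [0.44, -0.81, -0.39], [-0.06, -0.46, 0.88]] @ diag([0.6702526279004045, 0.1212267708650516, 0.07852060123454396]) @ [[-0.9, 0.44, -0.06], [-0.36, -0.81, -0.46], [-0.25, -0.39, 0.88]]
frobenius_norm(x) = 0.69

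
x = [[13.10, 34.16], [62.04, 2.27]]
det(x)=-2089.549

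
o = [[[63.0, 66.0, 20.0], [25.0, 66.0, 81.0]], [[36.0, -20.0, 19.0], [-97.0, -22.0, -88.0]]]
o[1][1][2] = -88.0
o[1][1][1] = -22.0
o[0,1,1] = 66.0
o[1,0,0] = 36.0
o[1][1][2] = -88.0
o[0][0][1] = 66.0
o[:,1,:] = [[25.0, 66.0, 81.0], [-97.0, -22.0, -88.0]]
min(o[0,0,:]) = 20.0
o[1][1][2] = -88.0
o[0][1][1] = 66.0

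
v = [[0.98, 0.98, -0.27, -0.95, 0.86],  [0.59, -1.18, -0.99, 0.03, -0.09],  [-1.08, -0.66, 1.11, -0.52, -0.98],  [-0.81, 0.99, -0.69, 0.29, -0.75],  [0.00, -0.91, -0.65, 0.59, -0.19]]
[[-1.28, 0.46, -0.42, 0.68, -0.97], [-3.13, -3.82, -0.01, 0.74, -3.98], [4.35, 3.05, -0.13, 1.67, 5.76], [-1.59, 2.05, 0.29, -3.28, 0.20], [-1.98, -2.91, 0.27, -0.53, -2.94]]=v@[[-0.74, -0.48, -0.41, 1.67, -0.76],[-0.13, 1.82, -0.05, -1.04, 0.71],[2.87, 1.52, -0.19, 1.51, 2.83],[-0.42, -0.96, 0.26, -1.03, -1.3],[-0.06, -1.58, 0.26, -0.59, -1.62]]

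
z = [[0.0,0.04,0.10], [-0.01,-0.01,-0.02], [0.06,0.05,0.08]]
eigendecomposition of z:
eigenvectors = [[-0.61, 0.9, -0.27], [0.17, 0.01, 0.89], [-0.77, -0.43, -0.36]]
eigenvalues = [0.12, -0.05, 0.0]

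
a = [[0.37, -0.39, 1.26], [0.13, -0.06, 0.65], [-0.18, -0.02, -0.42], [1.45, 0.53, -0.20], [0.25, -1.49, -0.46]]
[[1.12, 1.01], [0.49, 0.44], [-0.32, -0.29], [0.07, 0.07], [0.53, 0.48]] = a@[[0.32, 0.29], [-0.50, -0.45], [0.64, 0.58]]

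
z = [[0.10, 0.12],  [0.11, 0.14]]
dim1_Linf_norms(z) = [0.12, 0.14]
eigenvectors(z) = [[-0.78, -0.66], [0.63, -0.75]]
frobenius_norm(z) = 0.24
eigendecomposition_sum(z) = [[0.0, -0.0], [-0.00, 0.00]] + [[0.1, 0.12], [0.11, 0.14]]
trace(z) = 0.24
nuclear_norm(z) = 0.24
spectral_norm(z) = 0.24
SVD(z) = [[-0.66,-0.75],[-0.75,0.66]] @ diag([0.23683029679393067, 0.003377946195355639]) @ [[-0.63,  -0.78], [-0.78,  0.63]]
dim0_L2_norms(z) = [0.15, 0.18]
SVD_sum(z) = [[0.1, 0.12],[0.11, 0.14]] + [[0.0, -0.0], [-0.00, 0.00]]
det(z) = 0.00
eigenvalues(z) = [0.0, 0.24]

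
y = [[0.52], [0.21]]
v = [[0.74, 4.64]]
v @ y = [[1.36]]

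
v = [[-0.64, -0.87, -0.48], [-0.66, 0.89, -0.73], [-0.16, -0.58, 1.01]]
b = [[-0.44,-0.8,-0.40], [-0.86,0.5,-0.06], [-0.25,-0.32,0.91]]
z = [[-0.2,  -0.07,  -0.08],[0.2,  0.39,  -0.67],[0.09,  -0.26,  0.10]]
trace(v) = 1.26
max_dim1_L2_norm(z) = 0.8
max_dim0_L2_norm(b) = 1.0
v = b + z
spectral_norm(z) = 0.82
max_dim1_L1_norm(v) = 2.28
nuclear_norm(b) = 2.99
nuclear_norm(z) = 1.27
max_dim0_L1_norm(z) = 0.85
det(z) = 0.04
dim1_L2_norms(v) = [1.18, 1.33, 1.18]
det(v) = -1.24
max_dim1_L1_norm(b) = 1.64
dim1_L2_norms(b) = [1.0, 1.0, 1.0]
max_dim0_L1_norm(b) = 1.62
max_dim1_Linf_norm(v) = 1.01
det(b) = -0.99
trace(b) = 0.97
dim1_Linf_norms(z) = [0.2, 0.67, 0.26]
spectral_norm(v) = 1.66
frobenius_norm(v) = 2.13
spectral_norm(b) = 1.00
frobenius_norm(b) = 1.73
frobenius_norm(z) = 0.88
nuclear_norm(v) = 3.47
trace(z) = 0.29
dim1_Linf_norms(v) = [0.87, 0.89, 1.01]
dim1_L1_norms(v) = [1.99, 2.28, 1.75]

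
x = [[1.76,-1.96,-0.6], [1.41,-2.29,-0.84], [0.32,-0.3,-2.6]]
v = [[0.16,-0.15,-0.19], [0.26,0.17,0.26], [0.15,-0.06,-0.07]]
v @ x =[[0.01, 0.09, 0.52], [0.78, -0.98, -0.97], [0.16, -0.14, 0.14]]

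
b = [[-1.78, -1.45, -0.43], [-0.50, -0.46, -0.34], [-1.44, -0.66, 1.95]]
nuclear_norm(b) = 4.85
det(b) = 0.02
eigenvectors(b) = [[-0.90,-0.07,0.6], [-0.29,-0.12,-0.78], [-0.34,0.99,0.18]]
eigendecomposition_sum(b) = [[-1.83, -1.46, -0.29], [-0.59, -0.47, -0.09], [-0.69, -0.55, -0.11]] + [[0.05,0.01,-0.14], [0.09,0.01,-0.24], [-0.75,-0.11,2.06]] + [[-0.0,0.0,0.00],[0.0,-0.0,-0.00],[-0.00,0.00,0.00]]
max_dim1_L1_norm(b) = 4.05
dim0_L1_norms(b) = [3.72, 2.57, 2.72]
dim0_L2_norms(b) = [2.34, 1.66, 2.03]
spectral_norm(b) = 2.97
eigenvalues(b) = [-2.41, 2.12, -0.0]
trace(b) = -0.29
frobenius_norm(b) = 3.51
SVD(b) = [[-0.66, -0.67, -0.34], [-0.17, -0.30, 0.94], [-0.73, 0.68, 0.09]] @ diag([2.972470378384659, 1.873262460568443, 0.0027574355520816746]) @ [[0.78,0.51,-0.36], [0.19,0.35,0.92], [0.60,-0.78,0.18]]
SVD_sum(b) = [[-1.54, -1.01, 0.72], [-0.39, -0.26, 0.18], [-1.69, -1.11, 0.79]] + [[-0.24, -0.44, -1.15], [-0.11, -0.20, -0.52], [0.25, 0.45, 1.16]] + [[-0.00,0.00,-0.0], [0.0,-0.00,0.0], [0.00,-0.0,0.00]]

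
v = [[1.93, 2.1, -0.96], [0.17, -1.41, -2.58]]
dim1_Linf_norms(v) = [2.1, 2.58]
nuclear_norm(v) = 5.95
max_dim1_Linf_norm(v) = 2.58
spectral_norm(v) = 3.02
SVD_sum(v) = [[1.66, 2.31, -0.04], [-0.59, -0.82, 0.01]] + [[0.27, -0.21, -0.92],[0.76, -0.59, -2.59]]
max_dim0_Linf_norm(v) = 2.58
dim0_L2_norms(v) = [1.94, 2.53, 2.75]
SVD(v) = [[-0.94, 0.34], [0.34, 0.94]] @ diag([3.018617300976194, 2.9356174121038325]) @ [[-0.58,-0.81,0.01], [0.27,-0.21,-0.94]]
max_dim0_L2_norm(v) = 2.75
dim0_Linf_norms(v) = [1.93, 2.1, 2.58]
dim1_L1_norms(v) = [4.99, 4.16]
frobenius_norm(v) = 4.21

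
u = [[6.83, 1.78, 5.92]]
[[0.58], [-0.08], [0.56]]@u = [[3.96,1.03,3.43], [-0.55,-0.14,-0.47], [3.82,1.0,3.32]]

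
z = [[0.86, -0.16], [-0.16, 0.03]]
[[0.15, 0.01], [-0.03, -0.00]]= z@ [[0.18, 0.01], [0.05, 0.02]]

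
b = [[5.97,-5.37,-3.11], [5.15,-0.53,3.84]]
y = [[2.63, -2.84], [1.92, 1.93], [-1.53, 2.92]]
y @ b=[[1.08, -12.62, -19.08],[21.4, -11.33, 1.44],[5.9, 6.67, 15.97]]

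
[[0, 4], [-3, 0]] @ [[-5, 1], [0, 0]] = [[0, 0], [15, -3]]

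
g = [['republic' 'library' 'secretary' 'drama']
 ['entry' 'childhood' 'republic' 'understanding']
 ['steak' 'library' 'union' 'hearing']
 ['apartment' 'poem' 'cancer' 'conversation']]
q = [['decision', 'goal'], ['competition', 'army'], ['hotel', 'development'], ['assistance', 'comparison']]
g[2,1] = 'library'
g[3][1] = 'poem'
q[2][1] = 'development'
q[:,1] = ['goal', 'army', 'development', 'comparison']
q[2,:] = ['hotel', 'development']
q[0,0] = 'decision'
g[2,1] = 'library'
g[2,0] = 'steak'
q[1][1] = 'army'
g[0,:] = ['republic', 'library', 'secretary', 'drama']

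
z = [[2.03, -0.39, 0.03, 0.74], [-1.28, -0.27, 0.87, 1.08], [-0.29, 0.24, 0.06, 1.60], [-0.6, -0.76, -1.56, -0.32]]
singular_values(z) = [2.5, 2.34, 1.57, 0.67]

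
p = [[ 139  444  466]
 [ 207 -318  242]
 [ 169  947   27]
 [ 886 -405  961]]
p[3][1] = -405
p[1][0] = 207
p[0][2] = 466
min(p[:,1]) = -405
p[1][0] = 207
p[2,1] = 947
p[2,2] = 27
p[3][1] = -405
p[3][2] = 961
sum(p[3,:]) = 1442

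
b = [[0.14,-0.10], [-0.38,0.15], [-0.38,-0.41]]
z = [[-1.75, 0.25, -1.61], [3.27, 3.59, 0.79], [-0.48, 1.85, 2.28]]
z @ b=[[0.27, 0.87],[-1.21, -0.11],[-1.64, -0.61]]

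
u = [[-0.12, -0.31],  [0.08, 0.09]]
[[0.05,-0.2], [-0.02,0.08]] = u @ [[-0.07, 0.52], [-0.14, 0.45]]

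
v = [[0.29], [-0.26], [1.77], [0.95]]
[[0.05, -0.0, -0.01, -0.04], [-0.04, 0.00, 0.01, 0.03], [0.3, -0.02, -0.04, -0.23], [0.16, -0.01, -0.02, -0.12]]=v@[[0.17,-0.01,-0.02,-0.13]]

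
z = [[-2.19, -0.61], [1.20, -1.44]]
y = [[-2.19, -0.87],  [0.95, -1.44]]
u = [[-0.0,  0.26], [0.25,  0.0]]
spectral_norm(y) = 2.41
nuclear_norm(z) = 4.06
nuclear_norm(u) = 0.51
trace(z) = -3.63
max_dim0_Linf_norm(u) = 0.26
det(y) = 3.98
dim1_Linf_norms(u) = [0.26, 0.25]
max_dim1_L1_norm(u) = 0.26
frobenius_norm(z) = 2.95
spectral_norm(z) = 2.51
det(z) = 3.89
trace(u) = 0.00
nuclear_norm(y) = 4.06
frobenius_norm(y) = 2.92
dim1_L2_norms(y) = [2.36, 1.73]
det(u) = -0.06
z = u + y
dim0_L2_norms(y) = [2.39, 1.68]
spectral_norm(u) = 0.26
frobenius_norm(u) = 0.36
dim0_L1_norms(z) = [3.39, 2.05]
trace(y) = -3.63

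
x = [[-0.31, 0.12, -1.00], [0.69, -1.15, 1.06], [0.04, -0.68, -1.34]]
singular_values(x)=[2.09, 1.39, 0.06]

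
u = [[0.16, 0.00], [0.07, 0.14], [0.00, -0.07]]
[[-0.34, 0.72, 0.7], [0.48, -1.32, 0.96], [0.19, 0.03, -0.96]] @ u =[[-0.00, 0.05], [-0.02, -0.25], [0.03, 0.07]]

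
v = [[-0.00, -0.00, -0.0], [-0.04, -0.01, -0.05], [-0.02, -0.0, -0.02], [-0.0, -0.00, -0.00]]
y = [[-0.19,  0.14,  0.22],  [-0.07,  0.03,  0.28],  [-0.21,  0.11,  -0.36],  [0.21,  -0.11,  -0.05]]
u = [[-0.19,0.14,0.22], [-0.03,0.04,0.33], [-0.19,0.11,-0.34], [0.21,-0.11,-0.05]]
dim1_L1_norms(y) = [0.55, 0.38, 0.68, 0.37]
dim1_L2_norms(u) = [0.32, 0.33, 0.4, 0.24]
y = v + u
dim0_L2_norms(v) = [0.04, 0.01, 0.05]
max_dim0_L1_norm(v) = 0.07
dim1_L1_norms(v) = [0.0, 0.1, 0.04, 0.0]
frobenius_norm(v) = 0.07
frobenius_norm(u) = 0.66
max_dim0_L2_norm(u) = 0.52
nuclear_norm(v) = 0.08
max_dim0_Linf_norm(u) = 0.34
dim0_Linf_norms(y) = [0.21, 0.14, 0.36]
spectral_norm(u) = 0.53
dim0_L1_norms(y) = [0.68, 0.39, 0.91]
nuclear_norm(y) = 0.95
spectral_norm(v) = 0.07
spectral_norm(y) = 0.51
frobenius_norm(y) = 0.66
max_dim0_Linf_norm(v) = 0.05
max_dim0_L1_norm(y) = 0.91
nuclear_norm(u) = 0.95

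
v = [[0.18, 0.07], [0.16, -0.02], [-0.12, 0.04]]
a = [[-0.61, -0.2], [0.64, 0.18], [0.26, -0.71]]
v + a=[[-0.43, -0.13],[0.80, 0.16],[0.14, -0.67]]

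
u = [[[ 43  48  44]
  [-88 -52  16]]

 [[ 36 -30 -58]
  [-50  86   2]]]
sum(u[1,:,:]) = -14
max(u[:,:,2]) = 44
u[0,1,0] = -88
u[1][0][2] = -58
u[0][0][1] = 48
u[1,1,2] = 2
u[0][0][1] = 48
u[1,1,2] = 2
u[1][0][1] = -30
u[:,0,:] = [[43, 48, 44], [36, -30, -58]]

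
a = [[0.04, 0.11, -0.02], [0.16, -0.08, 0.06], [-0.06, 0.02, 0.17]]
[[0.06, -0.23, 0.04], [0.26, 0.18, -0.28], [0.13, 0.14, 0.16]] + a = [[0.10, -0.12, 0.02], [0.42, 0.1, -0.22], [0.07, 0.16, 0.33]]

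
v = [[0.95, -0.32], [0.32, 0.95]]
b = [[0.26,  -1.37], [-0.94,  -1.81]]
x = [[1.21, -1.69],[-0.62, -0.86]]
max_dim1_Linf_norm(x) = 1.69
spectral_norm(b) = 2.36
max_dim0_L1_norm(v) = 1.27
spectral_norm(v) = 1.00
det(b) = -1.76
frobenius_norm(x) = 2.33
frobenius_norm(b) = 2.47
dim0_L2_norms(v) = [1.0, 1.0]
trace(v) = 1.90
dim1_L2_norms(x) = [2.08, 1.06]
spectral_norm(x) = 2.11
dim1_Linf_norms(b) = [1.37, 1.81]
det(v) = 1.00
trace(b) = -1.55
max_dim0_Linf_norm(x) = 1.69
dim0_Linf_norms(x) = [1.21, 1.69]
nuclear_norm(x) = 3.10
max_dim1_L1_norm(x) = 2.9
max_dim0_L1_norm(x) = 2.55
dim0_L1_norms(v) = [1.27, 1.27]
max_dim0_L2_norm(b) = 2.27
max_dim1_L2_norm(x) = 2.08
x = v + b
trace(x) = 0.35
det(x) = -2.09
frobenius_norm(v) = 1.42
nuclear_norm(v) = 2.00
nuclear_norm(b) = 3.10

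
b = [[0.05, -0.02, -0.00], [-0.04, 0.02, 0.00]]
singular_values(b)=[0.07, 0.0]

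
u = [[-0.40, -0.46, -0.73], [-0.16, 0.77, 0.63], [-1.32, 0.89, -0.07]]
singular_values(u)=[1.71, 1.24, 0.0]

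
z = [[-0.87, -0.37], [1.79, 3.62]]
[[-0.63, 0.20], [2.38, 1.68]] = z @ [[0.56, -0.54], [0.38, 0.73]]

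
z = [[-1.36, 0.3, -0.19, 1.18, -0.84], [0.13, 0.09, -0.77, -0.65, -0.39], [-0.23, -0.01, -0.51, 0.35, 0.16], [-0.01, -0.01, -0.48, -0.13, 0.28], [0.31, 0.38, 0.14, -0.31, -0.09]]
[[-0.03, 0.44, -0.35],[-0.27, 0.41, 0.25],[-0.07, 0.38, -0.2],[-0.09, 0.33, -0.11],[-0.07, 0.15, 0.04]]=z @ [[-0.07, -0.11, 0.29], [-0.16, 0.80, -0.37], [0.23, -0.61, 0.03], [0.04, 0.07, -0.16], [0.10, 0.18, -0.42]]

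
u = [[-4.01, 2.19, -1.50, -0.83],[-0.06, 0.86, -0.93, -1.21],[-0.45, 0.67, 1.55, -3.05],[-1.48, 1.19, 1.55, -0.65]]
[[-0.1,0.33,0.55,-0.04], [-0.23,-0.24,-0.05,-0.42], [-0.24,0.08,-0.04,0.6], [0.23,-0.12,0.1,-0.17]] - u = [[3.91,-1.86,2.05,0.79], [-0.17,-1.1,0.88,0.79], [0.21,-0.59,-1.59,3.65], [1.71,-1.31,-1.45,0.48]]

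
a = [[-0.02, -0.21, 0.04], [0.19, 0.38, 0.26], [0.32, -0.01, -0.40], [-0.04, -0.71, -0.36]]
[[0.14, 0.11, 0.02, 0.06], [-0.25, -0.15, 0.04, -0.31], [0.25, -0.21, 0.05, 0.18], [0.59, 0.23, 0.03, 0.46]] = a@ [[0.47,-0.31,0.28,-0.16],[-0.74,-0.45,-0.11,-0.36],[-0.22,0.29,0.10,-0.56]]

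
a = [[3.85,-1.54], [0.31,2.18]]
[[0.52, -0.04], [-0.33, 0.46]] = a @ [[0.07, 0.07], [-0.16, 0.20]]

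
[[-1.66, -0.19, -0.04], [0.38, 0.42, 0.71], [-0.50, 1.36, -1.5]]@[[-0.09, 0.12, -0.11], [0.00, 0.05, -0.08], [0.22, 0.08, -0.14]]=[[0.14, -0.21, 0.20],[0.12, 0.12, -0.17],[-0.29, -0.11, 0.16]]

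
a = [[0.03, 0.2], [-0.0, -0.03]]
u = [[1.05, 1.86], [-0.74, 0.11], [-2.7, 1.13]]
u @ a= [[0.03, 0.15], [-0.02, -0.15], [-0.08, -0.57]]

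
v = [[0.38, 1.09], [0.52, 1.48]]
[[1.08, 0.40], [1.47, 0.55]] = v @ [[-0.02, 1.00],[1.00, 0.02]]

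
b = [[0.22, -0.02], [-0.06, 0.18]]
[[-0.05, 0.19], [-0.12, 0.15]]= b @ [[-0.29,  0.95], [-0.74,  1.14]]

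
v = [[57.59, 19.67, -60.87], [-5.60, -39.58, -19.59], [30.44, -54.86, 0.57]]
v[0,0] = 57.59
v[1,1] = -39.58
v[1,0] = -5.6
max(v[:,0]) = 57.59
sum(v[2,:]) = -23.849999999999998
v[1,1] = -39.58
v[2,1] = -54.86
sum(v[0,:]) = 16.390000000000008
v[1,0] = -5.6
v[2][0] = 30.44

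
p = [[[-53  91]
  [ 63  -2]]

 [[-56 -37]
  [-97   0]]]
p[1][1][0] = -97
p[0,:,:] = [[-53, 91], [63, -2]]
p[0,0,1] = 91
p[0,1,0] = 63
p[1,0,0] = -56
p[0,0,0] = -53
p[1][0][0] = -56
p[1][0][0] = -56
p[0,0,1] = 91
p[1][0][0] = -56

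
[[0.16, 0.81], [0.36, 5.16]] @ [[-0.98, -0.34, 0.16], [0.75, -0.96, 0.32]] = [[0.45,-0.83,0.28], [3.52,-5.08,1.71]]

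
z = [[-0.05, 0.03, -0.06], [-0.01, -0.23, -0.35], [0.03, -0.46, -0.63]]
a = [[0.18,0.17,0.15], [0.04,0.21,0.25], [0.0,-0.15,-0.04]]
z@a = [[-0.01, 0.01, 0.0], [-0.01, 0.00, -0.05], [-0.01, 0.0, -0.09]]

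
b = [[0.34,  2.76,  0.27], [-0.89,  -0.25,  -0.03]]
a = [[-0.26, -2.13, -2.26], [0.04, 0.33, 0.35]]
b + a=[[0.08, 0.63, -1.99], [-0.85, 0.08, 0.32]]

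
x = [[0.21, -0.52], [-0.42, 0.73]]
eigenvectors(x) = [[-0.88, 0.55], [-0.47, -0.84]]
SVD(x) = [[-0.55, 0.83],[0.83, 0.55]] @ diag([1.0097740520036904, 0.06446986815597244]) @ [[-0.46, 0.89],[-0.89, -0.46]]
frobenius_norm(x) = 1.01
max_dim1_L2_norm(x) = 0.84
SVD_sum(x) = [[0.26, -0.50],  [-0.39, 0.75]] + [[-0.05,  -0.02],[-0.03,  -0.02]]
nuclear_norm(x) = 1.07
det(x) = -0.07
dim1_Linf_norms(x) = [0.52, 0.73]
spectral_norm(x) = 1.01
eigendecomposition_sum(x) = [[-0.05, -0.03],[-0.03, -0.02]] + [[0.26, -0.49], [-0.39, 0.75]]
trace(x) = 0.94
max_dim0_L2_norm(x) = 0.9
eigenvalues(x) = [-0.06, 1.0]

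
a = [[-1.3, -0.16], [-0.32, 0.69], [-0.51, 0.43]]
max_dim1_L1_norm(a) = 1.46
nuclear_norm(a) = 2.25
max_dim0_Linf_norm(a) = 1.3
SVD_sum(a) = [[-1.24,0.20], [-0.42,0.07], [-0.57,0.09]] + [[-0.06,-0.36], [0.10,0.62], [0.06,0.34]]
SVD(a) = [[-0.87,0.46], [-0.3,-0.78], [-0.4,-0.42]] @ diag([1.4459813543235118, 0.8051322394170675]) @ [[0.99, -0.16], [-0.16, -0.99]]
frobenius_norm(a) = 1.66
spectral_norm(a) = 1.45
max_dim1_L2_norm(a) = 1.31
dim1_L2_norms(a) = [1.31, 0.76, 0.67]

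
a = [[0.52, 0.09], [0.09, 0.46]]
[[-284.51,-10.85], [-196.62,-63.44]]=a @ [[-489.74, 3.10], [-331.62, -138.52]]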